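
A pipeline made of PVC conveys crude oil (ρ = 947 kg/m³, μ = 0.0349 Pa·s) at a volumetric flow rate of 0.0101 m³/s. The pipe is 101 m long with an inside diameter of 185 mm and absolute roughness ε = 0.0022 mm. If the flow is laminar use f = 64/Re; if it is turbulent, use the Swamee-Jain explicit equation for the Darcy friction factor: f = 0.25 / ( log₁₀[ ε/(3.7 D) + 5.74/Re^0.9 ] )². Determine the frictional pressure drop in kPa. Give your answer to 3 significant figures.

Cross-sectional area A = πD²/4 = π(0.185)²/4 = 0.02688 m²; mean velocity V = Q/A = 0.0101/0.02688 = 0.3757 m/s.
Reynolds number Re = ρVD/μ = 947 · 0.3757 · 0.185 / 0.0349 = 1886.
Re < 2300 → laminar flow, so f = 64/Re = 64/1886 = 0.03393 (the turbulent correlation is not needed).
Darcy-Weisbach: ΔP = f(L/D)(ρV²/2) = 0.03393·(101/0.185)·(947·0.3757²/2) = 0.03393·545.9·66.85 = 1238 Pa.
ΔP = 1238 Pa = 1.24 kPa.

ΔP ≈ 1.24 kPa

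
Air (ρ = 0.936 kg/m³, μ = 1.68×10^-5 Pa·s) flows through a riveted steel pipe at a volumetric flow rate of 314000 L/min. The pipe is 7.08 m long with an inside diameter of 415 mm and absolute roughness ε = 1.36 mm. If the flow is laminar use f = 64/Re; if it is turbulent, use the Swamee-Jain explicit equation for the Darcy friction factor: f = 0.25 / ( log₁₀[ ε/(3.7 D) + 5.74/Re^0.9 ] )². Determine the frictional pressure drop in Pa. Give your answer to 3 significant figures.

ΔP ≈ 323 Pa

Q = 314000 L/min = 314000/60000 = 5.233 m³/s.
Cross-sectional area A = πD²/4 = π(0.415)²/4 = 0.1353 m²; mean velocity V = Q/A = 5.233/0.1353 = 38.69 m/s.
Reynolds number Re = ρVD/μ = 0.936 · 38.69 · 0.415 / 1.68e-05 = 8.946e+05.
Re > 4000 → turbulent. Relative roughness ε/D = 0.00136/0.415 = 0.00328. Swamee-Jain: f = 0.25/(log₁₀[0.00328/3.7 + 5.74/8.946e+05^0.9])² = 0.25/(log₁₀[0.000886 + 2.53e-05])² = 0.25/(-3.04)² = 0.02704.
Darcy-Weisbach: ΔP = f(L/D)(ρV²/2) = 0.02704·(7.08/0.415)·(0.936·38.69²/2) = 0.02704·17.06·700.5 = 323.2 Pa.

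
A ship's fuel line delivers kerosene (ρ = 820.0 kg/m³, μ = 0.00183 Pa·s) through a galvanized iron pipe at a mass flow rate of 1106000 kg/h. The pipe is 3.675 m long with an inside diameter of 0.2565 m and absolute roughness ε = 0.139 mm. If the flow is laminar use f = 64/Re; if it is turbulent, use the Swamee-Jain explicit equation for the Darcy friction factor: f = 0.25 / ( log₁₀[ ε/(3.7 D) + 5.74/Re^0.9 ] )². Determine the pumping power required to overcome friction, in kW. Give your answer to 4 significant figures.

P ≈ 2.045 kW

ṁ = 1106000 kg/h = 1106000/3600 = 307.2 kg/s.
A = πD²/4 = π(0.2565)²/4 = 0.05167 m²; mean velocity V = ṁ/(ρA) = 307.2/(820 · 0.05167) = 7.251 m/s.
Reynolds number Re = ρVD/μ = 820 · 7.251 · 0.2565 / 0.00183 = 8.333e+05.
Re > 4000 → turbulent. Relative roughness ε/D = 0.000139/0.2565 = 0.000542. Swamee-Jain: f = 0.25/(log₁₀[0.000542/3.7 + 5.74/8.333e+05^0.9])² = 0.25/(log₁₀[0.000146 + 2.69e-05])² = 0.25/(-3.761)² = 0.01767.
Darcy-Weisbach: ΔP = f(L/D)(ρV²/2) = 0.01767·(3.675/0.2565)·(820·7.251²/2) = 0.01767·14.33·2.155e+04 = 5458 Pa.
Q = ṁ/ρ = 307.2/820 = 0.3747 m³/s.
Pumping power P = QΔP = 0.3747·5458 = 2044.9 W = 2.045 kW.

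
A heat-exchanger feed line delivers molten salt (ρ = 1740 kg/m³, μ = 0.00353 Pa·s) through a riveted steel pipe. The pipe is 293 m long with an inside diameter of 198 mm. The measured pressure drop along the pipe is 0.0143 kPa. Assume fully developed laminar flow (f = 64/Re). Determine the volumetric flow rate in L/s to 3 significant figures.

For laminar flow, f = 64/Re with Re = ρVD/μ, so Darcy-Weisbach reduces to ΔP = 32μLV/D². Solving for V: V = ΔP·D²/(32μL) = 14.3·(0.198)²/(32·0.00353·293) = 0.01694 m/s.
Check: Re = ρVD/μ = 1740·0.01694·0.198/0.00353 = 1653 < 2300, so the laminar assumption holds.
Q = V·A = 0.01694·(π/4·0.198²) = 0.0005215 m³/s = 0.522 L/s.

Q ≈ 0.522 L/s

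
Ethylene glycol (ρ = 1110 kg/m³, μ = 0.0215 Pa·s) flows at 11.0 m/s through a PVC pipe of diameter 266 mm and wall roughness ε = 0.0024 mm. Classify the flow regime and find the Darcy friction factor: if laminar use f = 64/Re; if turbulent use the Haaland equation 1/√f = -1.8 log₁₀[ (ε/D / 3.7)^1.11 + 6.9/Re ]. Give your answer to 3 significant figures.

f ≈ 0.0164

Re = ρVD/μ = 1110·11·0.266/0.0215 = 1.511e+05.
Re > 4000 → turbulent. ε/D = 2.4e-06/0.266 = 9.02e-06; Haaland: 1/√f = -1.8 log₁₀[5.88e-07 + 4.57e-05] = 7.803, so f = 0.01643.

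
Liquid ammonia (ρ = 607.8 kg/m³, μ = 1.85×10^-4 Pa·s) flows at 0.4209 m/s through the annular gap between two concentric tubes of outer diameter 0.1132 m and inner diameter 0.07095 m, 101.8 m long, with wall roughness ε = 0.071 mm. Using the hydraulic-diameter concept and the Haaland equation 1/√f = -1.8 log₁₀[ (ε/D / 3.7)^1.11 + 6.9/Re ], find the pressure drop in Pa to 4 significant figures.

Hydraulic diameter D_h = 4A/P = D_o - D_i = 0.1132 - 0.07095 = 0.04225 m.
Re = ρVD_h/μ = 607.8·0.4209·0.04225/0.000185 = 5.842e+04.
ε/D_h = 7.1e-05/0.04225 = 0.00168; Haaland gives 1/√f = -1.8 log₁₀[0.000195+0.000118] = 6.308, so f = 0.02513.
ΔP = f(L/D_h)(ρV²/2) = 0.02513·101.8/0.04225·53.84 = 3260 Pa.

ΔP ≈ 3260 Pa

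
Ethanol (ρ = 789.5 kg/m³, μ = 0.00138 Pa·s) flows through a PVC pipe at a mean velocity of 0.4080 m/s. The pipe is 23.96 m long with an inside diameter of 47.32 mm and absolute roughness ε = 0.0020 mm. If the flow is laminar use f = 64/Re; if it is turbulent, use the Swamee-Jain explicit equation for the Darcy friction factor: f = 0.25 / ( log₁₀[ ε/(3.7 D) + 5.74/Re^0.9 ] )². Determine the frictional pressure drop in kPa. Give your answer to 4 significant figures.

Reynolds number Re = ρVD/μ = 789.5 · 0.408 · 0.04732 / 0.00138 = 1.105e+04.
Re > 4000 → turbulent. Relative roughness ε/D = 2e-06/0.04732 = 4.23e-05. Swamee-Jain: f = 0.25/(log₁₀[4.23e-05/3.7 + 5.74/1.105e+04^0.9])² = 0.25/(log₁₀[1.14e-05 + 0.00132])² = 0.25/(-2.876)² = 0.03022.
Darcy-Weisbach: ΔP = f(L/D)(ρV²/2) = 0.03022·(23.96/0.04732)·(789.5·0.408²/2) = 0.03022·506.3·65.71 = 1006 Pa.
ΔP = 1006 Pa = 1.006 kPa.

ΔP ≈ 1.006 kPa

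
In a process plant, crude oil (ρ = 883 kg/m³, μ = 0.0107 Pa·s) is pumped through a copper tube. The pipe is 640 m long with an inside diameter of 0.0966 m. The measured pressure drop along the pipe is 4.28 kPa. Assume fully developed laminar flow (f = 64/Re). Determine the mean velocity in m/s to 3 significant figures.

V ≈ 0.182 m/s

For laminar flow, f = 64/Re with Re = ρVD/μ, so Darcy-Weisbach reduces to ΔP = 32μLV/D². Solving for V: V = ΔP·D²/(32μL) = 4280·(0.0966)²/(32·0.0107·640) = 0.1823 m/s.
Check: Re = ρVD/μ = 883·0.1823·0.0966/0.0107 = 1453 < 2300, so the laminar assumption holds.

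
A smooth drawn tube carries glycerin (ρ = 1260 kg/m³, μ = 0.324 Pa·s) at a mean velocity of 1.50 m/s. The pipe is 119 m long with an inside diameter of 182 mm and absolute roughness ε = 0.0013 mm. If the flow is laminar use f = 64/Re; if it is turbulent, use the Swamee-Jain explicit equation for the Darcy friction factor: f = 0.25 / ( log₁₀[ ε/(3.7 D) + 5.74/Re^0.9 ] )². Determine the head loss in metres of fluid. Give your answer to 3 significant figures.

Reynolds number Re = ρVD/μ = 1260 · 1.5 · 0.182 / 0.324 = 1062.
Re < 2300 → laminar flow, so f = 64/Re = 64/1062 = 0.06028 (the turbulent correlation is not needed).
Darcy-Weisbach: ΔP = f(L/D)(ρV²/2) = 0.06028·(119/0.182)·(1260·1.5²/2) = 0.06028·653.8·1418 = 5.587e+04 Pa.
Head loss h_f = ΔP/(ρg) = 5.587e+04/(1260·9.81) = 4.52 m.

h_f ≈ 4.52 m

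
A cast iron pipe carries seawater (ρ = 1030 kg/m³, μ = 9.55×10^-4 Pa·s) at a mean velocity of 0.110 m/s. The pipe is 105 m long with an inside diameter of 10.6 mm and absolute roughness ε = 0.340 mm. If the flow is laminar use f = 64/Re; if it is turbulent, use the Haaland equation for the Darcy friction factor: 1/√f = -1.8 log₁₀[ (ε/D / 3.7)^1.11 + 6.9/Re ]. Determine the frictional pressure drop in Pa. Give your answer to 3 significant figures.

Reynolds number Re = ρVD/μ = 1030 · 0.11 · 0.0106 / 0.000955 = 1258.
Re < 2300 → laminar flow, so f = 64/Re = 64/1258 = 0.05089 (the turbulent correlation is not needed).
Darcy-Weisbach: ΔP = f(L/D)(ρV²/2) = 0.05089·(105/0.0106)·(1030·0.11²/2) = 0.05089·9906·6.231 = 3141 Pa.

ΔP ≈ 3140 Pa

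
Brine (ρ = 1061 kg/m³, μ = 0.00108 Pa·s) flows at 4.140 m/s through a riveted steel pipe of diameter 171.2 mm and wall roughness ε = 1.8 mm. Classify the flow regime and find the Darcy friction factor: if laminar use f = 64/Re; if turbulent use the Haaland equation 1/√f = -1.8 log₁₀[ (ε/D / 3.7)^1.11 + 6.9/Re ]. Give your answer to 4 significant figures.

Re = ρVD/μ = 1061·4.14·0.1712/0.00108 = 6.963e+05.
Re > 4000 → turbulent. ε/D = 0.0018/0.1712 = 0.0105; Haaland: 1/√f = -1.8 log₁₀[0.00149 + 9.91e-06] = 5.083, so f = 0.03871.

f ≈ 0.03871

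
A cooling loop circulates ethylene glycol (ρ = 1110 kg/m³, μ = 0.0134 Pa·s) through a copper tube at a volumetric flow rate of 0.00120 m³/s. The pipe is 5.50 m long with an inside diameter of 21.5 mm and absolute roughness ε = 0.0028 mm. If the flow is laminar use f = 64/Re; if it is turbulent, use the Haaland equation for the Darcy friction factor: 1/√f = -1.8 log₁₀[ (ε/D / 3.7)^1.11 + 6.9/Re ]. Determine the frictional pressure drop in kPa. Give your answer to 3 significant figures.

ΔP ≈ 55.9 kPa

Cross-sectional area A = πD²/4 = π(0.0215)²/4 = 0.0003631 m²; mean velocity V = Q/A = 0.0012/0.0003631 = 3.305 m/s.
Reynolds number Re = ρVD/μ = 1110 · 3.305 · 0.0215 / 0.0134 = 5887.
Re > 4000 → turbulent. Relative roughness ε/D = 2.8e-06/0.0215 = 0.00013. Haaland: 1/√f = -1.8 log₁₀[(0.00013/3.7)^1.11 + 6.9/5887] = -1.8 log₁₀[1.14e-05 + 0.00117] = 5.268, so f = 0.03603.
Darcy-Weisbach: ΔP = f(L/D)(ρV²/2) = 0.03603·(5.5/0.0215)·(1110·3.305²/2) = 0.03603·255.8·6063 = 5.589e+04 Pa.
ΔP = 5.589e+04 Pa = 55.9 kPa.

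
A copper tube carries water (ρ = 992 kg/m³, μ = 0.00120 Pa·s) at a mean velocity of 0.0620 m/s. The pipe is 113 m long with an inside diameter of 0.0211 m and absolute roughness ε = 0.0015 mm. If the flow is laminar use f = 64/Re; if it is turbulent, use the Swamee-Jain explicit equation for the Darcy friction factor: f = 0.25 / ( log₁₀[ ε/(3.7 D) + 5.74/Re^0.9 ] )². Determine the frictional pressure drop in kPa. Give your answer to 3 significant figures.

Reynolds number Re = ρVD/μ = 992 · 0.062 · 0.0211 / 0.0012 = 1081.
Re < 2300 → laminar flow, so f = 64/Re = 64/1081 = 0.05918 (the turbulent correlation is not needed).
Darcy-Weisbach: ΔP = f(L/D)(ρV²/2) = 0.05918·(113/0.0211)·(992·0.062²/2) = 0.05918·5355·1.907 = 604.3 Pa.
ΔP = 604.3 Pa = 0.604 kPa.

ΔP ≈ 0.604 kPa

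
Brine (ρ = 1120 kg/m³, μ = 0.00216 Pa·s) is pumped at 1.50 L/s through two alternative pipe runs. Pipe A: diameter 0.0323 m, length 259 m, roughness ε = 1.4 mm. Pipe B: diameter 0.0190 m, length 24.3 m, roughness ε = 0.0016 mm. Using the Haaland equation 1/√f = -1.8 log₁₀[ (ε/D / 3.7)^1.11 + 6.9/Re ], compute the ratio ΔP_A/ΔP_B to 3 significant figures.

ΔP_A/ΔP_B ≈ 2.46

Pipe A: V = Q/A = 0.0015/0.0008194 = 1.831 m/s; Re = 3.066e+04; ε/D = 0.0433; Haaland → f = 0.06801; ΔP_A = f(L/D)(ρV²/2) = 1.023e+06 Pa.
Pipe B: V = Q/A = 0.0015/0.0002835 = 5.29 m/s; Re = 5.212e+04; ε/D = 8.42e-05; Haaland → f = 0.02076; ΔP_B = f(L/D)(ρV²/2) = 4.162e+05 Pa.
ΔP_A/ΔP_B = 1.023e+06/4.162e+05 = 2.46.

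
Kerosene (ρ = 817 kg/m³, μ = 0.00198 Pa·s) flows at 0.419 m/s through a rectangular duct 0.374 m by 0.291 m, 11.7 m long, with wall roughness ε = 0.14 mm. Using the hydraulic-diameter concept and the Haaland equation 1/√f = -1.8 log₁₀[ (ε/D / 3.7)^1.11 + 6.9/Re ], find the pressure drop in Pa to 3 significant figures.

Hydraulic diameter D_h = 4A/P = 4·(0.374·0.291)/(2·(0.374+0.291)) = 0.4353/1.33 = 0.3273 m.
Re = ρVD_h/μ = 817·0.419·0.3273/0.00198 = 5.659e+04.
ε/D_h = 0.00014/0.3273 = 0.000428; Haaland gives 1/√f = -1.8 log₁₀[4.26e-05+0.000122] = 6.811, so f = 0.02156.
ΔP = f(L/D_h)(ρV²/2) = 0.02156·11.7/0.3273·71.72 = 55.27 Pa.

ΔP ≈ 55.3 Pa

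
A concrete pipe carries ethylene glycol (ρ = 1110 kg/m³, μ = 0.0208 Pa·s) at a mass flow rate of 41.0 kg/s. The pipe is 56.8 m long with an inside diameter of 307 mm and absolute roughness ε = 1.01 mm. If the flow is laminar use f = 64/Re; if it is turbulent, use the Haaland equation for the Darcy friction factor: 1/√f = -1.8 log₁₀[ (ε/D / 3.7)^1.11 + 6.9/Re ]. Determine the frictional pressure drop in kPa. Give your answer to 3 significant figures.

ΔP ≈ 0.937 kPa

A = πD²/4 = π(0.307)²/4 = 0.07402 m²; mean velocity V = ṁ/(ρA) = 41/(1110 · 0.07402) = 0.499 m/s.
Reynolds number Re = ρVD/μ = 1110 · 0.499 · 0.307 / 0.0208 = 8175.
Re > 4000 → turbulent. Relative roughness ε/D = 0.00101/0.307 = 0.00329. Haaland: 1/√f = -1.8 log₁₀[(0.00329/3.7)^1.11 + 6.9/8175] = -1.8 log₁₀[0.000411 + 0.000844] = 5.223, so f = 0.03666.
Darcy-Weisbach: ΔP = f(L/D)(ρV²/2) = 0.03666·(56.8/0.307)·(1110·0.499²/2) = 0.03666·185·138.2 = 937.3 Pa.
ΔP = 937.3 Pa = 0.937 kPa.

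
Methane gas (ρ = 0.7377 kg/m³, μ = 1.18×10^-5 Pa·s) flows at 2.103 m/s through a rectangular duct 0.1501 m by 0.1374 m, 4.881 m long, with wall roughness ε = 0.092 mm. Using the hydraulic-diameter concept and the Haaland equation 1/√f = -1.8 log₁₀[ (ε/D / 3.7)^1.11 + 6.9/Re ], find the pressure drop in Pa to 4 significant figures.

ΔP ≈ 1.514 Pa

Hydraulic diameter D_h = 4A/P = 4·(0.1501·0.1374)/(2·(0.1501+0.1374)) = 0.08249/0.575 = 0.1435 m.
Re = ρVD_h/μ = 0.7377·2.103·0.1435/1.18e-05 = 1.886e+04.
ε/D_h = 9.2e-05/0.1435 = 0.000641; Haaland gives 1/√f = -1.8 log₁₀[6.68e-05+0.000366] = 6.055, so f = 0.02728.
ΔP = f(L/D_h)(ρV²/2) = 0.02728·4.881/0.1435·1.631 = 1.514 Pa.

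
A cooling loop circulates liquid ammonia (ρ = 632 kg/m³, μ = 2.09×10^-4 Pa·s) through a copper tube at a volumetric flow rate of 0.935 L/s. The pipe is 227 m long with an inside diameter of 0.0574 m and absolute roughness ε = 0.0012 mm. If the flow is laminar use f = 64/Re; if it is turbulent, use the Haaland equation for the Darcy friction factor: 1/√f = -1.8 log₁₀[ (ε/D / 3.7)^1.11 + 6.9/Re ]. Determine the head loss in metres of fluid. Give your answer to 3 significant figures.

h_f ≈ 0.520 m

Q = 0.935 L/s = 0.935/1000 = 0.000935 m³/s.
Cross-sectional area A = πD²/4 = π(0.0574)²/4 = 0.002588 m²; mean velocity V = Q/A = 0.000935/0.002588 = 0.3613 m/s.
Reynolds number Re = ρVD/μ = 632 · 0.3613 · 0.0574 / 0.000209 = 6.272e+04.
Re > 4000 → turbulent. Relative roughness ε/D = 1.2e-06/0.0574 = 2.09e-05. Haaland: 1/√f = -1.8 log₁₀[(2.09e-05/3.7)^1.11 + 6.9/6.272e+04] = -1.8 log₁₀[1.5e-06 + 0.00011] = 7.115, so f = 0.01975.
Darcy-Weisbach: ΔP = f(L/D)(ρV²/2) = 0.01975·(227/0.0574)·(632·0.3613²/2) = 0.01975·3955·41.26 = 3223 Pa.
Head loss h_f = ΔP/(ρg) = 3223/(632·9.81) = 0.520 m.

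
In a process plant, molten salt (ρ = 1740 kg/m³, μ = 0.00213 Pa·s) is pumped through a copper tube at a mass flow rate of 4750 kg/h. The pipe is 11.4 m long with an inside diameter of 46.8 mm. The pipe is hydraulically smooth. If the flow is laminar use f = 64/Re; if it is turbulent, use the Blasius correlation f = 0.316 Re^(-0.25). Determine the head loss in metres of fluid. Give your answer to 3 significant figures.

ṁ = 4750 kg/h = 4750/3600 = 1.319 kg/s.
A = πD²/4 = π(0.0468)²/4 = 0.00172 m²; mean velocity V = ṁ/(ρA) = 1.319/(1740 · 0.00172) = 0.4408 m/s.
Reynolds number Re = ρVD/μ = 1740 · 0.4408 · 0.0468 / 0.00213 = 1.685e+04.
Re > 4000 → turbulent. Smooth-pipe (Blasius): f = 0.316 Re^(-0.25) = 0.316/(1.685e+04)^0.25 = 0.02773.
Darcy-Weisbach: ΔP = f(L/D)(ρV²/2) = 0.02773·(11.4/0.0468)·(1740·0.4408²/2) = 0.02773·243.6·169.1 = 1142 Pa.
Head loss h_f = ΔP/(ρg) = 1142/(1740·9.81) = 0.0669 m.

h_f ≈ 0.0669 m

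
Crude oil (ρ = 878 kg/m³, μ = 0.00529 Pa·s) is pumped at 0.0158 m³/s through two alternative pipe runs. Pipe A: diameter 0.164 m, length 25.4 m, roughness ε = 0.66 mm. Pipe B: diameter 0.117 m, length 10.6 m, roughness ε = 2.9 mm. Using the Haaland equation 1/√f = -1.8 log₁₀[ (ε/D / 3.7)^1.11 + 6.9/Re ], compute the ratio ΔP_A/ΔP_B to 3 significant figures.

ΔP_A/ΔP_B ≈ 0.268

Pipe A: V = Q/A = 0.0158/0.02112 = 0.748 m/s; Re = 2.036e+04; ε/D = 0.00402; Haaland → f = 0.03276; ΔP_A = f(L/D)(ρV²/2) = 1246 Pa.
Pipe B: V = Q/A = 0.0158/0.01075 = 1.47 m/s; Re = 2.854e+04; ε/D = 0.0248; Haaland → f = 0.05418; ΔP_B = f(L/D)(ρV²/2) = 4654 Pa.
ΔP_A/ΔP_B = 1246/4654 = 0.268.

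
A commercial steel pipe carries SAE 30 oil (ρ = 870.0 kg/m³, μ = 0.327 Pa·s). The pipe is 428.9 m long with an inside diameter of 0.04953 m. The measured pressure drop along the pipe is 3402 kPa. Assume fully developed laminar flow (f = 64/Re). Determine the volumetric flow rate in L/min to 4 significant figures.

Q ≈ 215.0 L/min

For laminar flow, f = 64/Re with Re = ρVD/μ, so Darcy-Weisbach reduces to ΔP = 32μLV/D². Solving for V: V = ΔP·D²/(32μL) = 3.402e+06·(0.04953)²/(32·0.327·428.9) = 1.86 m/s.
Check: Re = ρVD/μ = 870·1.86·0.04953/0.327 = 245.1 < 2300, so the laminar assumption holds.
Q = V·A = 1.86·(π/4·0.04953²) = 0.003583 m³/s = 215.0 L/min.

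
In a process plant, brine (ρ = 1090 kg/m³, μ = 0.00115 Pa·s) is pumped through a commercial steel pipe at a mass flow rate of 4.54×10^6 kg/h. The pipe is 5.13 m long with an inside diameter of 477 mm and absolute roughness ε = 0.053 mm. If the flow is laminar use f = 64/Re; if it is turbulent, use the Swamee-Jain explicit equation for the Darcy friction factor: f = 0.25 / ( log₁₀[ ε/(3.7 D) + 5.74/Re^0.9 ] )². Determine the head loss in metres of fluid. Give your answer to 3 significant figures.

ṁ = 4.54×10^6 kg/h = 4.54×10^6/3600 = 1261 kg/s.
A = πD²/4 = π(0.477)²/4 = 0.1787 m²; mean velocity V = ṁ/(ρA) = 1261/(1090 · 0.1787) = 6.474 m/s.
Reynolds number Re = ρVD/μ = 1090 · 6.474 · 0.477 / 0.00115 = 2.927e+06.
Re > 4000 → turbulent. Relative roughness ε/D = 5.3e-05/0.477 = 0.000111. Swamee-Jain: f = 0.25/(log₁₀[0.000111/3.7 + 5.74/2.927e+06^0.9])² = 0.25/(log₁₀[3e-05 + 8.69e-06])² = 0.25/(-4.412)² = 0.01284.
Darcy-Weisbach: ΔP = f(L/D)(ρV²/2) = 0.01284·(5.13/0.477)·(1090·6.474²/2) = 0.01284·10.75·2.285e+04 = 3155 Pa.
Head loss h_f = ΔP/(ρg) = 3155/(1090·9.81) = 0.295 m.

h_f ≈ 0.295 m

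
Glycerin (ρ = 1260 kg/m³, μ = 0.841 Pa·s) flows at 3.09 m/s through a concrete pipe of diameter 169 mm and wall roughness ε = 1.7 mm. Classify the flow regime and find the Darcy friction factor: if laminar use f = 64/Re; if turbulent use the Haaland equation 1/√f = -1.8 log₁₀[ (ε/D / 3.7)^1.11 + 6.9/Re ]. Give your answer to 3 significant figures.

f ≈ 0.0818

Re = ρVD/μ = 1260·3.09·0.169/0.841 = 782.4.
Re < 2300 → laminar, so f = 64/Re = 0.0818 (roughness is irrelevant in laminar flow).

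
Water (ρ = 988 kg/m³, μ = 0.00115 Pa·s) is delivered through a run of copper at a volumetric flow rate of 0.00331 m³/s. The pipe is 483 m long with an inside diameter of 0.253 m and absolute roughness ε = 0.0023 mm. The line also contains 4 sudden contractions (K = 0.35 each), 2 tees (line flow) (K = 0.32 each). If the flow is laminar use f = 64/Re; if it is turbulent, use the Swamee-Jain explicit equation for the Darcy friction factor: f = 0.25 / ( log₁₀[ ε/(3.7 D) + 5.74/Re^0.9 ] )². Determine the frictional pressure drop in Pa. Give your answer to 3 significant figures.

Cross-sectional area A = πD²/4 = π(0.253)²/4 = 0.05027 m²; mean velocity V = Q/A = 0.00331/0.05027 = 0.06584 m/s.
Reynolds number Re = ρVD/μ = 988 · 0.06584 · 0.253 / 0.00115 = 1.431e+04.
Re > 4000 → turbulent. Relative roughness ε/D = 2.3e-06/0.253 = 9.09e-06. Swamee-Jain: f = 0.25/(log₁₀[9.09e-06/3.7 + 5.74/1.431e+04^0.9])² = 0.25/(log₁₀[2.46e-06 + 0.00104])² = 0.25/(-2.98)² = 0.02815.
Total minor-loss coefficient ΣK = 4·0.35 + 2·0.32 = 2.04.
ΔP = [f·L/D + ΣK]·(ρV²/2) = [0.02815·483/0.253 + 2.04]·(988·0.06584²/2) = [53.74 + 2.04]·2.142 = 119.4 Pa.

ΔP ≈ 119 Pa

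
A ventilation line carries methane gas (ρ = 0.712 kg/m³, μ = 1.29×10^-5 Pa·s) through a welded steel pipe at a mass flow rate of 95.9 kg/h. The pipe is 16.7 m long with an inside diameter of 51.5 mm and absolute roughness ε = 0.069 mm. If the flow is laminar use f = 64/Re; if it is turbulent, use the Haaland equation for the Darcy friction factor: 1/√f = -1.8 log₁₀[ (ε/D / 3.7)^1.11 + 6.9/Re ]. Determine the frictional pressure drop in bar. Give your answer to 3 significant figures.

ΔP ≈ 0.00916 bar

ṁ = 95.9 kg/h = 95.9/3600 = 0.02664 kg/s.
A = πD²/4 = π(0.0515)²/4 = 0.002083 m²; mean velocity V = ṁ/(ρA) = 0.02664/(0.712 · 0.002083) = 17.96 m/s.
Reynolds number Re = ρVD/μ = 0.712 · 17.96 · 0.0515 / 1.29e-05 = 5.105e+04.
Re > 4000 → turbulent. Relative roughness ε/D = 6.9e-05/0.0515 = 0.00134. Haaland: 1/√f = -1.8 log₁₀[(0.00134/3.7)^1.11 + 6.9/5.105e+04] = -1.8 log₁₀[0.000151 + 0.000135] = 6.377, so f = 0.02459.
Darcy-Weisbach: ΔP = f(L/D)(ρV²/2) = 0.02459·(16.7/0.0515)·(0.712·17.96²/2) = 0.02459·324.3·114.8 = 915.8 Pa.
ΔP = 915.8 Pa = 0.00916 bar.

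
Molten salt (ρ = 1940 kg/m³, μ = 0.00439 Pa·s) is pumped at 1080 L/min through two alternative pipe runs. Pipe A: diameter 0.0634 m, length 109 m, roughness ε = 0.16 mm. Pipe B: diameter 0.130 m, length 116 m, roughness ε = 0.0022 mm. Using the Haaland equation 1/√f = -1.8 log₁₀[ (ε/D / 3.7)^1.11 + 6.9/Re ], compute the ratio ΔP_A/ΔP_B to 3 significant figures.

Pipe A: V = Q/A = 0.018/0.003157 = 5.702 m/s; Re = 1.597e+05; ε/D = 0.00252; Haaland → f = 0.02582; ΔP_A = f(L/D)(ρV²/2) = 1.4e+06 Pa.
Pipe B: V = Q/A = 0.018/0.01327 = 1.356 m/s; Re = 7.791e+04; ε/D = 1.69e-05; Haaland → f = 0.01884; ΔP_B = f(L/D)(ρV²/2) = 3e+04 Pa.
ΔP_A/ΔP_B = 1.4e+06/3e+04 = 46.7.

ΔP_A/ΔP_B ≈ 46.7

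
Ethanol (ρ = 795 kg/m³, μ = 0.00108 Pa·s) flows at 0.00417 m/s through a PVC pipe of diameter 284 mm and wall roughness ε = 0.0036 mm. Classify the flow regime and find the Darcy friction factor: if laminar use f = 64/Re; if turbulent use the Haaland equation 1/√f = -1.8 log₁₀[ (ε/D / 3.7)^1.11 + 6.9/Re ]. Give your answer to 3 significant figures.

Re = ρVD/μ = 795·0.00417·0.284/0.00108 = 871.8.
Re < 2300 → laminar, so f = 64/Re = 0.07341 (roughness is irrelevant in laminar flow).

f ≈ 0.0734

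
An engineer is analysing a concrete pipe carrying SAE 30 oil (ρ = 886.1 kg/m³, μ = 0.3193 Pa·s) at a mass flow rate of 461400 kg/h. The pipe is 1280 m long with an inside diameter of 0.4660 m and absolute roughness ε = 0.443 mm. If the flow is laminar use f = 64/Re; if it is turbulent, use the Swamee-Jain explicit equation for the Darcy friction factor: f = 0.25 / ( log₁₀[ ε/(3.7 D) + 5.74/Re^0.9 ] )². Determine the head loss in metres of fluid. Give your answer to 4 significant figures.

h_f ≈ 5.876 m

ṁ = 461400 kg/h = 461400/3600 = 128.2 kg/s.
A = πD²/4 = π(0.466)²/4 = 0.1706 m²; mean velocity V = ṁ/(ρA) = 128.2/(886.1 · 0.1706) = 0.8481 m/s.
Reynolds number Re = ρVD/μ = 886.1 · 0.8481 · 0.466 / 0.319 = 1097.
Re < 2300 → laminar flow, so f = 64/Re = 64/1097 = 0.05836 (the turbulent correlation is not needed).
Darcy-Weisbach: ΔP = f(L/D)(ρV²/2) = 0.05836·(1280/0.466)·(886.1·0.8481²/2) = 0.05836·2747·318.7 = 5.108e+04 Pa.
Head loss h_f = ΔP/(ρg) = 5.108e+04/(886.1·9.81) = 5.876 m.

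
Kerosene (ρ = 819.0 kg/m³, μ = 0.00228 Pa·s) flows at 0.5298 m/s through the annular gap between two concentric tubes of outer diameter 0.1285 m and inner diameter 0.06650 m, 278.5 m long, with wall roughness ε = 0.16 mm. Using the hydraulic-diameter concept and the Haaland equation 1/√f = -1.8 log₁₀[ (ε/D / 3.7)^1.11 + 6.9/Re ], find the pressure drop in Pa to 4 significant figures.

ΔP ≈ 17170 Pa

Hydraulic diameter D_h = 4A/P = D_o - D_i = 0.1285 - 0.0665 = 0.062 m.
Re = ρVD_h/μ = 819·0.5298·0.062/0.00228 = 1.18e+04.
ε/D_h = 0.00016/0.062 = 0.00258; Haaland gives 1/√f = -1.8 log₁₀[0.000314+0.000585] = 5.484, so f = 0.03325.
ΔP = f(L/D_h)(ρV²/2) = 0.03325·278.5/0.062·114.9 = 1.717e+04 Pa.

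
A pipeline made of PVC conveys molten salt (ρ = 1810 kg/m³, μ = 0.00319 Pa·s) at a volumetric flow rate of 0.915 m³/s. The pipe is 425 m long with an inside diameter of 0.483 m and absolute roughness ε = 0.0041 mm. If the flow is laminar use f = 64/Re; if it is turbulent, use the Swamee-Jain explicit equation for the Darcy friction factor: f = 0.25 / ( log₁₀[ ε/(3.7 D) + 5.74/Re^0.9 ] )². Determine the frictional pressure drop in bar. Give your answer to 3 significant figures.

Cross-sectional area A = πD²/4 = π(0.483)²/4 = 0.1832 m²; mean velocity V = Q/A = 0.915/0.1832 = 4.994 m/s.
Reynolds number Re = ρVD/μ = 1810 · 4.994 · 0.483 / 0.00319 = 1.369e+06.
Re > 4000 → turbulent. Relative roughness ε/D = 4.1e-06/0.483 = 8.49e-06. Swamee-Jain: f = 0.25/(log₁₀[8.49e-06/3.7 + 5.74/1.369e+06^0.9])² = 0.25/(log₁₀[2.29e-06 + 1.72e-05])² = 0.25/(-4.709)² = 0.01127.
Darcy-Weisbach: ΔP = f(L/D)(ρV²/2) = 0.01127·(425/0.483)·(1810·4.994²/2) = 0.01127·879.9·2.257e+04 = 2.239e+05 Pa.
ΔP = 2.239e+05 Pa = 2.24 bar.

ΔP ≈ 2.24 bar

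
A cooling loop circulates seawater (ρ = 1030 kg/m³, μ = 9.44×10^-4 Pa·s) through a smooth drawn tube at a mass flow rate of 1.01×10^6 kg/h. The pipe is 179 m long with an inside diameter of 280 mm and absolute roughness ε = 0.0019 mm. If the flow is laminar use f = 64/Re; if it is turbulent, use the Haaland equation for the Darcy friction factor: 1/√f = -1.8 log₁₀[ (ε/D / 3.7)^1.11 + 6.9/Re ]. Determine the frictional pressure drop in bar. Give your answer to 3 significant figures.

ṁ = 1.01×10^6 kg/h = 1.01×10^6/3600 = 280.6 kg/s.
A = πD²/4 = π(0.28)²/4 = 0.06158 m²; mean velocity V = ṁ/(ρA) = 280.6/(1030 · 0.06158) = 4.424 m/s.
Reynolds number Re = ρVD/μ = 1030 · 4.424 · 0.28 / 0.000944 = 1.351e+06.
Re > 4000 → turbulent. Relative roughness ε/D = 1.9e-06/0.28 = 6.79e-06. Haaland: 1/√f = -1.8 log₁₀[(6.79e-06/3.7)^1.11 + 6.9/1.351e+06] = -1.8 log₁₀[4.29e-07 + 5.11e-06] = 9.462, so f = 0.01117.
Darcy-Weisbach: ΔP = f(L/D)(ρV²/2) = 0.01117·(179/0.28)·(1030·4.424²/2) = 0.01117·639.3·1.008e+04 = 7.195e+04 Pa.
ΔP = 7.195e+04 Pa = 0.720 bar.

ΔP ≈ 0.720 bar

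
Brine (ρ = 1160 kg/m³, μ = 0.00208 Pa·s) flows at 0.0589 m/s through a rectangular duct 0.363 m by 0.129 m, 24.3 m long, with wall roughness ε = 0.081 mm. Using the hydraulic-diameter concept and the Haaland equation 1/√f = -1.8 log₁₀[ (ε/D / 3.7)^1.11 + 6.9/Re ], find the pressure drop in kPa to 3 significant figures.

ΔP ≈ 0.00917 kPa

Hydraulic diameter D_h = 4A/P = 4·(0.363·0.129)/(2·(0.363+0.129)) = 0.1873/0.984 = 0.1904 m.
Re = ρVD_h/μ = 1160·0.0589·0.1904/0.00208 = 6253.
ε/D_h = 8.1e-05/0.1904 = 0.000426; Haaland gives 1/√f = -1.8 log₁₀[4.24e-05+0.0011] = 5.294, so f = 0.03569.
ΔP = f(L/D_h)(ρV²/2) = 0.03569·24.3/0.1904·2.012 = 9.167 Pa.
ΔP = 0.00917 kPa.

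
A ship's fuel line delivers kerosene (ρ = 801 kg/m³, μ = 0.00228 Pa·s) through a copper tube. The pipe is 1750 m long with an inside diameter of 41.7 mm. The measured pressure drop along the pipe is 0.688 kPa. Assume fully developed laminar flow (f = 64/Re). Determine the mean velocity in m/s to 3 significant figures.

For laminar flow, f = 64/Re with Re = ρVD/μ, so Darcy-Weisbach reduces to ΔP = 32μLV/D². Solving for V: V = ΔP·D²/(32μL) = 688·(0.0417)²/(32·0.00228·1750) = 0.00937 m/s.
Check: Re = ρVD/μ = 801·0.00937·0.0417/0.00228 = 137.3 < 2300, so the laminar assumption holds.

V ≈ 0.00937 m/s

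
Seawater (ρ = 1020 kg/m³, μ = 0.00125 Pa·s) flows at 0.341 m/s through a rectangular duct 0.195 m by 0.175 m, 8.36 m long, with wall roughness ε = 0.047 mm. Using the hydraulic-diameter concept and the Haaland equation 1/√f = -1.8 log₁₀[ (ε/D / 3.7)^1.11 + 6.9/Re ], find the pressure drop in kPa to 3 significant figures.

ΔP ≈ 0.0574 kPa

Hydraulic diameter D_h = 4A/P = 4·(0.195·0.175)/(2·(0.195+0.175)) = 0.1365/0.74 = 0.1845 m.
Re = ρVD_h/μ = 1020·0.341·0.1845/0.00125 = 5.133e+04.
ε/D_h = 4.7e-05/0.1845 = 0.000255; Haaland gives 1/√f = -1.8 log₁₀[2.4e-05+0.000134] = 6.84, so f = 0.02137.
ΔP = f(L/D_h)(ρV²/2) = 0.02137·8.36/0.1845·59.3 = 57.44 Pa.
ΔP = 0.0574 kPa.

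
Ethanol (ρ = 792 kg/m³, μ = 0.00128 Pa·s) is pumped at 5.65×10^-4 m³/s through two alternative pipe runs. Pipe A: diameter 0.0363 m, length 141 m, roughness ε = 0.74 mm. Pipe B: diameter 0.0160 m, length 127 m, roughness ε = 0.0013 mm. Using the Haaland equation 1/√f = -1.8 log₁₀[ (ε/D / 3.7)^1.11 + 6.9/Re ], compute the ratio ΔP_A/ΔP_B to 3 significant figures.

ΔP_A/ΔP_B ≈ 0.0402

Pipe A: V = Q/A = 0.000565/0.001035 = 0.5459 m/s; Re = 1.226e+04; ε/D = 0.0204; Haaland → f = 0.05205; ΔP_A = f(L/D)(ρV²/2) = 2.386e+04 Pa.
Pipe B: V = Q/A = 0.000565/0.0002011 = 2.81 m/s; Re = 2.782e+04; ε/D = 8.12e-05; Haaland → f = 0.0239; ΔP_B = f(L/D)(ρV²/2) = 5.931e+05 Pa.
ΔP_A/ΔP_B = 2.386e+04/5.931e+05 = 0.0402.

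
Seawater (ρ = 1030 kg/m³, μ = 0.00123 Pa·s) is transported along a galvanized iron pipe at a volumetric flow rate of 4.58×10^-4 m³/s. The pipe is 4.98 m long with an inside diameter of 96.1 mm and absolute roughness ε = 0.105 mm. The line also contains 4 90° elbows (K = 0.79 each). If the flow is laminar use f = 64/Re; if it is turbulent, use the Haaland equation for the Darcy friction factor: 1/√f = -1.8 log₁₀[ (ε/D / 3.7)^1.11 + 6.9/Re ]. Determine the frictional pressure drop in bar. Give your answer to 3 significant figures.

Cross-sectional area A = πD²/4 = π(0.0961)²/4 = 0.007253 m²; mean velocity V = Q/A = 0.000458/0.007253 = 0.06314 m/s.
Reynolds number Re = ρVD/μ = 1030 · 0.06314 · 0.0961 / 0.00123 = 5081.
Re > 4000 → turbulent. Relative roughness ε/D = 0.000105/0.0961 = 0.00109. Haaland: 1/√f = -1.8 log₁₀[(0.00109/3.7)^1.11 + 6.9/5081] = -1.8 log₁₀[0.000121 + 0.00136] = 5.094, so f = 0.03853.
Total minor-loss coefficient ΣK = 4·0.79 = 3.16.
ΔP = [f·L/D + ΣK]·(ρV²/2) = [0.03853·4.98/0.0961 + 3.16]·(1030·0.06314²/2) = [1.997 + 3.16]·2.053 = 10.59 Pa.
ΔP = 10.59 Pa = 1.06×10^-4 bar.

ΔP ≈ 1.06×10^-4 bar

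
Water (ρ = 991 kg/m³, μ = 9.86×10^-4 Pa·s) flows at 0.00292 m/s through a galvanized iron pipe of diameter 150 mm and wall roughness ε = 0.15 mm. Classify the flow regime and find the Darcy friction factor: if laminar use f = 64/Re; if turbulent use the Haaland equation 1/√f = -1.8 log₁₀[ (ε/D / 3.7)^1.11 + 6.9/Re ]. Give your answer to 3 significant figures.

Re = ρVD/μ = 991·0.00292·0.15/0.000986 = 440.2.
Re < 2300 → laminar, so f = 64/Re = 0.1454 (roughness is irrelevant in laminar flow).

f ≈ 0.145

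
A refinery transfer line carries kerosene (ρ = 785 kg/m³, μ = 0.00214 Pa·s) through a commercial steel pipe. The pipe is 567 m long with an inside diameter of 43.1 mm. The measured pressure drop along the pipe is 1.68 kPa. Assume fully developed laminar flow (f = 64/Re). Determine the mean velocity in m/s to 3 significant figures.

For laminar flow, f = 64/Re with Re = ρVD/μ, so Darcy-Weisbach reduces to ΔP = 32μLV/D². Solving for V: V = ΔP·D²/(32μL) = 1680·(0.0431)²/(32·0.00214·567) = 0.08037 m/s.
Check: Re = ρVD/μ = 785·0.08037·0.0431/0.00214 = 1271 < 2300, so the laminar assumption holds.

V ≈ 0.0804 m/s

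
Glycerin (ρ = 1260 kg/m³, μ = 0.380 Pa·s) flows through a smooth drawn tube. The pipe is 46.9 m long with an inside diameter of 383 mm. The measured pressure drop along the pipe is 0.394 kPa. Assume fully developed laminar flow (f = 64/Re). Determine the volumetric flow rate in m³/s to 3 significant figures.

For laminar flow, f = 64/Re with Re = ρVD/μ, so Darcy-Weisbach reduces to ΔP = 32μLV/D². Solving for V: V = ΔP·D²/(32μL) = 394·(0.383)²/(32·0.38·46.9) = 0.1013 m/s.
Check: Re = ρVD/μ = 1260·0.1013·0.383/0.38 = 128.7 < 2300, so the laminar assumption holds.
Q = V·A = 0.1013·(π/4·0.383²) = 0.01168 m³/s = 0.0117 m³/s.

Q ≈ 0.0117 m³/s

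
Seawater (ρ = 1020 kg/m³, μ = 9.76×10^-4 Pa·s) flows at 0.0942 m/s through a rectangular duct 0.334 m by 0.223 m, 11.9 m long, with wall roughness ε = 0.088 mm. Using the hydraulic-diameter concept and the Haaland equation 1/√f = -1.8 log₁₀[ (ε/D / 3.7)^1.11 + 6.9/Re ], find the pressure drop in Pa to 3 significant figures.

Hydraulic diameter D_h = 4A/P = 4·(0.334·0.223)/(2·(0.334+0.223)) = 0.2979/1.114 = 0.2674 m.
Re = ρVD_h/μ = 1020·0.0942·0.2674/0.000976 = 2.633e+04.
ε/D_h = 8.8e-05/0.2674 = 0.000329; Haaland gives 1/√f = -1.8 log₁₀[3.19e-05+0.000262] = 6.357, so f = 0.02474.
ΔP = f(L/D_h)(ρV²/2) = 0.02474·11.9/0.2674·4.526 = 4.983 Pa.

ΔP ≈ 4.98 Pa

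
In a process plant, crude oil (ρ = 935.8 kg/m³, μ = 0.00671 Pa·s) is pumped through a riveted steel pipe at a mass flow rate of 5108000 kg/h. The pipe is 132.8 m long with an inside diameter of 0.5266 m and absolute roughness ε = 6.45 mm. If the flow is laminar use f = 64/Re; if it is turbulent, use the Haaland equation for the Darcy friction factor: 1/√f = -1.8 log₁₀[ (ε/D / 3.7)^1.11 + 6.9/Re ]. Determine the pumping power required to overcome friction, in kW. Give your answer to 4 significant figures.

P ≈ 354.0 kW

ṁ = 5108000 kg/h = 5108000/3600 = 1419 kg/s.
A = πD²/4 = π(0.5266)²/4 = 0.2178 m²; mean velocity V = ṁ/(ρA) = 1419/(935.8 · 0.2178) = 6.962 m/s.
Reynolds number Re = ρVD/μ = 935.8 · 6.962 · 0.5266 / 0.00671 = 5.113e+05.
Re > 4000 → turbulent. Relative roughness ε/D = 0.00645/0.5266 = 0.0122. Haaland: 1/√f = -1.8 log₁₀[(0.0122/3.7)^1.11 + 6.9/5.113e+05] = -1.8 log₁₀[0.00177 + 1.35e-05] = 4.949, so f = 0.04082.
Darcy-Weisbach: ΔP = f(L/D)(ρV²/2) = 0.04082·(132.8/0.5266)·(935.8·6.962²/2) = 0.04082·252.2·2.268e+04 = 2.335e+05 Pa.
Q = ṁ/ρ = 1419/935.8 = 1.516 m³/s.
Pumping power P = QΔP = 1.516·2.335e+05 = 353970 W = 354.0 kW.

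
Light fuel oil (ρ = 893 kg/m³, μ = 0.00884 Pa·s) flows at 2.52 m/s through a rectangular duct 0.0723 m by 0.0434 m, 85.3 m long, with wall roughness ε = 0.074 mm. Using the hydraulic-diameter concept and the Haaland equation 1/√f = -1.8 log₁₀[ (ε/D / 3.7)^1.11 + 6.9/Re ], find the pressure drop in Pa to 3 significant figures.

Hydraulic diameter D_h = 4A/P = 4·(0.0723·0.0434)/(2·(0.0723+0.0434)) = 0.01255/0.2314 = 0.05424 m.
Re = ρVD_h/μ = 893·2.52·0.05424/0.00884 = 1.381e+04.
ε/D_h = 7.4e-05/0.05424 = 0.00136; Haaland gives 1/√f = -1.8 log₁₀[0.000155+0.0005] = 5.732, so f = 0.03044.
ΔP = f(L/D_h)(ρV²/2) = 0.03044·85.3/0.05424·2835 = 1.357e+05 Pa.

ΔP ≈ 136000 Pa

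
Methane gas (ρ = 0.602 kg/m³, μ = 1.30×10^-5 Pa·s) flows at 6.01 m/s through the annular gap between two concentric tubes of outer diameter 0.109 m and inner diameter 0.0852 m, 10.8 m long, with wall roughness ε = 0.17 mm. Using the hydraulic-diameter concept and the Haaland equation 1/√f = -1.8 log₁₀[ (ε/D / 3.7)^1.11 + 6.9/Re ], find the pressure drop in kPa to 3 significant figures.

ΔP ≈ 0.209 kPa

Hydraulic diameter D_h = 4A/P = D_o - D_i = 0.109 - 0.0852 = 0.0238 m.
Re = ρVD_h/μ = 0.602·6.01·0.0238/1.3e-05 = 6624.
ε/D_h = 0.00017/0.0238 = 0.00714; Haaland gives 1/√f = -1.8 log₁₀[0.000971+0.00104] = 4.853, so f = 0.04245.
ΔP = f(L/D_h)(ρV²/2) = 0.04245·10.8/0.0238·10.87 = 209.5 Pa.
ΔP = 0.209 kPa.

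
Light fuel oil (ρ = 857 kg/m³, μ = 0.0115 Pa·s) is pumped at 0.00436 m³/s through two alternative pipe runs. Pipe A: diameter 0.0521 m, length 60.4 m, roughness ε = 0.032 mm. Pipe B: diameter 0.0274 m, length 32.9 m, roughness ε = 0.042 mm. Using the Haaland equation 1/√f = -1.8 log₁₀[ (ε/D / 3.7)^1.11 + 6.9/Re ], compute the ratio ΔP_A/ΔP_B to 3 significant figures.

ΔP_A/ΔP_B ≈ 0.0823

Pipe A: V = Q/A = 0.00436/0.002132 = 2.045 m/s; Re = 7940; ε/D = 0.000614; Haaland → f = 0.03361; ΔP_A = f(L/D)(ρV²/2) = 6.984e+04 Pa.
Pipe B: V = Q/A = 0.00436/0.0005896 = 7.394 m/s; Re = 1.51e+04; ε/D = 0.00153; Haaland → f = 0.03017; ΔP_B = f(L/D)(ρV²/2) = 8.486e+05 Pa.
ΔP_A/ΔP_B = 6.984e+04/8.486e+05 = 0.0823.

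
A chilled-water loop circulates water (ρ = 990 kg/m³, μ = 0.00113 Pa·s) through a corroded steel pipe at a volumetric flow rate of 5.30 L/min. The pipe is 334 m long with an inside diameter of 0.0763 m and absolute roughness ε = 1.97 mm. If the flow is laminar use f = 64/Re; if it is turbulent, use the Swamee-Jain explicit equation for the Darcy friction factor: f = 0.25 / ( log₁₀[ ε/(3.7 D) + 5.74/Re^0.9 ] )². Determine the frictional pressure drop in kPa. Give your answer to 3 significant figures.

ΔP ≈ 0.0401 kPa

Q = 5.30 L/min = 5.30/60000 = 8.833e-05 m³/s.
Cross-sectional area A = πD²/4 = π(0.0763)²/4 = 0.004572 m²; mean velocity V = Q/A = 8.833e-05/0.004572 = 0.01932 m/s.
Reynolds number Re = ρVD/μ = 990 · 0.01932 · 0.0763 / 0.00113 = 1291.
Re < 2300 → laminar flow, so f = 64/Re = 64/1291 = 0.04956 (the turbulent correlation is not needed).
Darcy-Weisbach: ΔP = f(L/D)(ρV²/2) = 0.04956·(334/0.0763)·(990·0.01932²/2) = 0.04956·4377·0.1847 = 40.08 Pa.
ΔP = 40.08 Pa = 0.0401 kPa.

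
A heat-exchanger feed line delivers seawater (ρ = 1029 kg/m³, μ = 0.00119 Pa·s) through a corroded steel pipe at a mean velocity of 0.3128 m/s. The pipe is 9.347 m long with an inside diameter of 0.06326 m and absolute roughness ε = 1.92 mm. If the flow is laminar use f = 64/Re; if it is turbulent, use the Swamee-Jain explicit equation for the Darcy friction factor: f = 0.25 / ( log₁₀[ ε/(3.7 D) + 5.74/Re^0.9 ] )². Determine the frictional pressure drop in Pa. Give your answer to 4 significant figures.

Reynolds number Re = ρVD/μ = 1029 · 0.3128 · 0.06326 / 0.00119 = 1.711e+04.
Re > 4000 → turbulent. Relative roughness ε/D = 0.00192/0.06326 = 0.0304. Swamee-Jain: f = 0.25/(log₁₀[0.0304/3.7 + 5.74/1.711e+04^0.9])² = 0.25/(log₁₀[0.0082 + 0.000889])² = 0.25/(-2.041)² = 0.05999.
Darcy-Weisbach: ΔP = f(L/D)(ρV²/2) = 0.05999·(9.347/0.06326)·(1029·0.3128²/2) = 0.05999·147.8·50.34 = 446.2 Pa.

ΔP ≈ 446.2 Pa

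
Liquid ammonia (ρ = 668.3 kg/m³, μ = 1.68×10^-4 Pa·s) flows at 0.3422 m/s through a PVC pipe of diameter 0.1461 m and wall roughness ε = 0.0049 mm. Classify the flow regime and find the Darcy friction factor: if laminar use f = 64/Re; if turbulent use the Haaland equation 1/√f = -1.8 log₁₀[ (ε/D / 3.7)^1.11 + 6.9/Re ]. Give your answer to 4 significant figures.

f ≈ 0.01573

Re = ρVD/μ = 668.3·0.3422·0.1461/0.000168 = 1.989e+05.
Re > 4000 → turbulent. ε/D = 4.9e-06/0.1461 = 3.35e-05; Haaland: 1/√f = -1.8 log₁₀[2.53e-06 + 3.47e-05] = 7.973, so f = 0.01573.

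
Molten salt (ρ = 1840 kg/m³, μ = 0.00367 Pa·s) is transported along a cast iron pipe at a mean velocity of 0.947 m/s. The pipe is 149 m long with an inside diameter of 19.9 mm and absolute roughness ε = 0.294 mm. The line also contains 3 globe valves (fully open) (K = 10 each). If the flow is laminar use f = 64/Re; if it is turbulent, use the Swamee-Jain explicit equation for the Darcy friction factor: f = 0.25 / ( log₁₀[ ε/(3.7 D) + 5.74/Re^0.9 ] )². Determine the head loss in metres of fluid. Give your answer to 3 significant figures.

Reynolds number Re = ρVD/μ = 1840 · 0.947 · 0.0199 / 0.00367 = 9448.
Re > 4000 → turbulent. Relative roughness ε/D = 0.000294/0.0199 = 0.0148. Swamee-Jain: f = 0.25/(log₁₀[0.0148/3.7 + 5.74/9448^0.9])² = 0.25/(log₁₀[0.00399 + 0.00152])² = 0.25/(-2.259)² = 0.049.
Total minor-loss coefficient ΣK = 3·10 = 30.
ΔP = [f·L/D + ΣK]·(ρV²/2) = [0.049·149/0.0199 + 30]·(1840·0.947²/2) = [366.9 + 30]·825.1 = 3.274e+05 Pa.
Head loss h_f = ΔP/(ρg) = 3.274e+05/(1840·9.81) = 18.1 m.

h_f ≈ 18.1 m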